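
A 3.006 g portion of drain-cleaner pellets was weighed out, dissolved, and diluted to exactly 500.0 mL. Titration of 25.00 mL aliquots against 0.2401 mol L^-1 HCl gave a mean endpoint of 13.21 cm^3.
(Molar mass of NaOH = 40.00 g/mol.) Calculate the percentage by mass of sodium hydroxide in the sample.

84.41 %

NaOH + HCl → NaCl + H2O
n(HCl) per titration = 0.01321 × 0.2401 = 3.172 × 10^-3 mol
n(NaOH) in each aliquot = 3.172 × 10^-3 mol (1:1 ratio)
n(NaOH) in the whole flask = 3.172 × 10^-3 × 500.0/25.00 = 0.06343 mol
mass of NaOH = 0.06343 × 40.00 = 2.537 g
% NaOH = 2.537 / 3.006 × 100 = 84.41 %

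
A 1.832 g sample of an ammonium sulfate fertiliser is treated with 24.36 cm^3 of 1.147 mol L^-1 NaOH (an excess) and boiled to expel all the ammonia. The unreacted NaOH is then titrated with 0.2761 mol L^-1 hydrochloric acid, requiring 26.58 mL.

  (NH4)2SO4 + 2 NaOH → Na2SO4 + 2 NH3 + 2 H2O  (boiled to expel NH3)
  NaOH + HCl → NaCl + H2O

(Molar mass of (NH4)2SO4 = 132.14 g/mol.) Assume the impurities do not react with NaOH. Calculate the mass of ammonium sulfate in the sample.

1.361 g

n(NaOH) added = 0.02436 × 1.147 = 0.02794 mol
n(HCl) used in back-titration = 0.02658 × 0.2761 = 7.339 × 10^-3 mol
n(NaOH) left over = 7.339 × 10^-3 mol (1:1 ratio)
n(NaOH) consumed by analyte = 0.02794 − 7.339 × 10^-3 = 0.02060 mol
From the 1:2 ratio, n((NH4)2SO4) = 1/2 × 0.02060 = 0.01030 mol
mass of (NH4)2SO4 = 0.01030 × 132.14 = 1.361 g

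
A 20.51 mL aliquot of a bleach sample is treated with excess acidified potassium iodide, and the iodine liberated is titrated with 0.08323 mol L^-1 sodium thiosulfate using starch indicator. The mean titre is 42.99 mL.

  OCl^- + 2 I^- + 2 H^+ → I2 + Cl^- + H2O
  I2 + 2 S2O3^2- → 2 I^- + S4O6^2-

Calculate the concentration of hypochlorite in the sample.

0.08723 mol/L

n(S2O3^2-) = 0.04299 × 0.08323 = 3.578 × 10^-3 mol
n(I2) = n(S2O3^2-)/2 = 1.789 × 10^-3 mol
n(OCl^-) in the aliquot = 1.789 × 10^-3 mol (1:1 ratio)
[OCl^-] = 1.789 × 10^-3 / 0.02051 = 0.08723 mol/L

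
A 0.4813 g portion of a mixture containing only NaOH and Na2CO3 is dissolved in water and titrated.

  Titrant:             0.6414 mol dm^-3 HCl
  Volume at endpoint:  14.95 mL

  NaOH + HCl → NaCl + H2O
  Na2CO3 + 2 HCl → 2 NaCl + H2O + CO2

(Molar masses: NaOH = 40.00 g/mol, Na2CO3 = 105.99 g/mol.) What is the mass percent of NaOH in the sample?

17.18 %

n(HCl) = 0.01495 × 0.6414 = 9.589 × 10^-3 mol
Let x = n(NaOH), y = n(Na2CO3).
Titrant: 1x + 2y = 9.589 × 10^-3;  mass: 40.00x + 105.99y = 0.4813
Solving, x = 2.067 × 10^-3 mol, y = 3.761 × 10^-3 mol
mass of NaOH = 2.067 × 10^-3 × 40.00 = 0.08269 g
% NaOH = 0.08269 / 0.4813 × 100 = 17.18 %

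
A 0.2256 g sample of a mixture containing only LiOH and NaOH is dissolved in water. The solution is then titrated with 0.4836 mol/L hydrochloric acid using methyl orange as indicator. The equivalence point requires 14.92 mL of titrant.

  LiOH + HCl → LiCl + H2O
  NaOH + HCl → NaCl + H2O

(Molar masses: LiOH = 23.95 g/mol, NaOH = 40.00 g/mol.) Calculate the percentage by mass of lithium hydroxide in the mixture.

41.68 %

n(HCl) = 0.01492 × 0.4836 = 7.215 × 10^-3 mol
Let x = n(LiOH), y = n(NaOH).
Titrant: 1x + 1y = 7.215 × 10^-3;  mass: 23.95x + 40.00y = 0.2256
Solving, x = 3.926 × 10^-3 mol, y = 3.289 × 10^-3 mol
mass of LiOH = 3.926 × 10^-3 × 23.95 = 0.09403 g
% LiOH = 0.09403 / 0.2256 × 100 = 41.68 %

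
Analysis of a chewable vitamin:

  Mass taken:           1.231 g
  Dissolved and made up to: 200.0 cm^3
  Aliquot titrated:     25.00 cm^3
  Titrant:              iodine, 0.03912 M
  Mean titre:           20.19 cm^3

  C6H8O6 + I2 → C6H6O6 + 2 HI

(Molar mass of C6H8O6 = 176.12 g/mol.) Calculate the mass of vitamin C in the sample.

1.113 g

n(I2) per titration = 0.02019 × 0.03912 = 7.898 × 10^-4 mol
n(C6H8O6) in each aliquot = 7.898 × 10^-4 mol (1:1 ratio)
n(C6H8O6) in the whole flask = 7.898 × 10^-4 × 200.0/25.00 = 6.319 × 10^-3 mol
mass of C6H8O6 = 6.319 × 10^-3 × 176.12 = 1.113 g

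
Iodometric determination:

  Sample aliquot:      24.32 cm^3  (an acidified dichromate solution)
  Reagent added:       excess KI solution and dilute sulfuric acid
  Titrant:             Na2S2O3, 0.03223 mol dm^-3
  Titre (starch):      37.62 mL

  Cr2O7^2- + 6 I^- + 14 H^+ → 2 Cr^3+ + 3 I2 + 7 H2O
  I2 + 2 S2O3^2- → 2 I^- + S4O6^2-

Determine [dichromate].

0.008309 mol/L

n(S2O3^2-) = 0.03762 × 0.03223 = 1.212 × 10^-3 mol
n(I2) = n(S2O3^2-)/2 = 6.062 × 10^-4 mol
From the 1:3 ratio, n(Cr2O7^2-) in the aliquot = 1/3 × 6.062 × 10^-4 = 2.021 × 10^-4 mol
[Cr2O7^2-] = 2.021 × 10^-4 / 0.02432 = 0.008309 mol/L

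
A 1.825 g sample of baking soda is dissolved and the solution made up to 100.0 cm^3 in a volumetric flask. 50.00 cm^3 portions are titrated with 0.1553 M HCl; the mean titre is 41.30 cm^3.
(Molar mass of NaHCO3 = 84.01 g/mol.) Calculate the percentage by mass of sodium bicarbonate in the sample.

NaHCO3 + HCl → NaCl + H2O + CO2
n(HCl) per titration = 0.04130 × 0.1553 = 6.414 × 10^-3 mol
n(NaHCO3) in each aliquot = 6.414 × 10^-3 mol (1:1 ratio)
n(NaHCO3) in the whole flask = 6.414 × 10^-3 × 100.0/50.00 = 0.01283 mol
mass of NaHCO3 = 0.01283 × 84.01 = 1.078 g
% NaHCO3 = 1.078 / 1.825 × 100 = 59.05 %

59.05 %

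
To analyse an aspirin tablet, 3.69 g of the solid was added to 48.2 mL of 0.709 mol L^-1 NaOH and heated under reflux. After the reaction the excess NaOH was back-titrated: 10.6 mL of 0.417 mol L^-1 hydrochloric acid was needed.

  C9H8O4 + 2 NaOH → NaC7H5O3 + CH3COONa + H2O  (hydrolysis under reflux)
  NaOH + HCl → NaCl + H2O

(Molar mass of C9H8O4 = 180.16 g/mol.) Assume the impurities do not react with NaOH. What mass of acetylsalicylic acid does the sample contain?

2.68 g

n(NaOH) added = 0.0482 × 0.709 = 0.0342 mol
n(HCl) used in back-titration = 0.0106 × 0.417 = 4.42 × 10^-3 mol
n(NaOH) left over = 4.42 × 10^-3 mol (1:1 ratio)
n(NaOH) consumed by analyte = 0.0342 − 4.42 × 10^-3 = 0.0298 mol
From the 1:2 ratio, n(C9H8O4) = 1/2 × 0.0298 = 0.0149 mol
mass of C9H8O4 = 0.0149 × 180.16 = 2.68 g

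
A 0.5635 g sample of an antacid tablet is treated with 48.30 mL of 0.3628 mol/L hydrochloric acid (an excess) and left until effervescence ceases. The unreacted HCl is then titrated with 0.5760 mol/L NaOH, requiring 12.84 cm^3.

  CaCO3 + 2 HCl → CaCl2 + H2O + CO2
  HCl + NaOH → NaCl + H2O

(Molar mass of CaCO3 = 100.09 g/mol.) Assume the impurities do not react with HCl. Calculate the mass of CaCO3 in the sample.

0.5068 g

n(HCl) added = 0.04830 × 0.3628 = 0.01752 mol
n(NaOH) used in back-titration = 0.01284 × 0.5760 = 7.396 × 10^-3 mol
n(HCl) left over = 7.396 × 10^-3 mol (1:1 ratio)
n(HCl) consumed by analyte = 0.01752 − 7.396 × 10^-3 = 0.01013 mol
From the 1:2 ratio, n(CaCO3) = 1/2 × 0.01013 = 5.064 × 10^-3 mol
mass of CaCO3 = 5.064 × 10^-3 × 100.09 = 0.5068 g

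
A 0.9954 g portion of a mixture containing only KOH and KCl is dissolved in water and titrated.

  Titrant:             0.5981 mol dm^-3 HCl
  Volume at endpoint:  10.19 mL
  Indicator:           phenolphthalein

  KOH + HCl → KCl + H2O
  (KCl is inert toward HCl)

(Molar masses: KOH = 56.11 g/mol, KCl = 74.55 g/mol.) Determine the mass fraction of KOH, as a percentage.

34.36 %

n(HCl) = 0.01019 × 0.5981 = 6.095 × 10^-3 mol
Let x = n(KOH), y = n(KCl).
Titrant: 1x = 6.095 × 10^-3;  mass: 56.11x + 74.55y = 0.9954
Solving, x = 6.095 × 10^-3 mol, y = 8.765 × 10^-3 mol
mass of KOH = 6.095 × 10^-3 × 56.11 = 0.3420 g
% KOH = 0.3420 / 0.9954 × 100 = 34.36 %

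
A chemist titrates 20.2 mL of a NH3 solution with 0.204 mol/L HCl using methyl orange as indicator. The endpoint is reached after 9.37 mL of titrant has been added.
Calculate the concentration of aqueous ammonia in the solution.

NH3 + HCl → NH4Cl
n(HCl) = 0.00937 L × 0.204 mol/L = 1.91 × 10^-3 mol
n(NH3) = 1.91 × 10^-3 mol (1:1 mole ratio)
[NH3] = 1.91 × 10^-3 mol / 0.0202 L = 0.0946 mol/L

0.0946 mol/L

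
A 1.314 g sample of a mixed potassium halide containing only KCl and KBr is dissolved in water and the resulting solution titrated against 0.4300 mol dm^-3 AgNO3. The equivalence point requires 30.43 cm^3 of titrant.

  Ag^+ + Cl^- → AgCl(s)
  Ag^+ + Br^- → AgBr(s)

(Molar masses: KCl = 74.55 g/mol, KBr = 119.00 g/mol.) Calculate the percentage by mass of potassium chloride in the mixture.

31.03 %

n(AgNO3) = 0.03043 × 0.4300 = 0.01308 mol
Let x = n(KCl), y = n(KBr).
Titrant: 1x + 1y = 0.01308;  mass: 74.55x + 119.00y = 1.314
Solving, x = 5.469 × 10^-3 mol, y = 7.616 × 10^-3 mol
mass of KCl = 5.469 × 10^-3 × 74.55 = 0.4077 g
% KCl = 0.4077 / 1.314 × 100 = 31.03 %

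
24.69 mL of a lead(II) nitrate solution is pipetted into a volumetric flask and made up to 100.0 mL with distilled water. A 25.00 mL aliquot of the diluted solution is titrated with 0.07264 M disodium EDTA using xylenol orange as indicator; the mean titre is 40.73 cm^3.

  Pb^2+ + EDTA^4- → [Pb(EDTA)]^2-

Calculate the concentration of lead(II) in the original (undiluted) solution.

0.4793 M

n(EDTA) = 0.04073 × 0.07264 = 2.959 × 10^-3 mol
n(Pb2+) in the aliquot = 2.959 × 10^-3 mol (1:1 ratio)
[Pb2+]_dilute = 2.959 × 10^-3 / 0.02500 = 0.1183 mol/L
Dilution factor = 100.0 / 24.69 = 4.050
[Pb2+]_stock = 0.1183 × 4.050 = 0.4793 mol/L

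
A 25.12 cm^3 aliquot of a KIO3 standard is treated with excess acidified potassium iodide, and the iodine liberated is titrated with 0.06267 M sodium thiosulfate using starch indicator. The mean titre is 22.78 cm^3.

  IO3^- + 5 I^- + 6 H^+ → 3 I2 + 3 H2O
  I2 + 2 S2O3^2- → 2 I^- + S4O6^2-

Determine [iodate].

0.009472 M

n(S2O3^2-) = 0.02278 × 0.06267 = 1.428 × 10^-3 mol
n(I2) = n(S2O3^2-)/2 = 7.138 × 10^-4 mol
From the 1:3 ratio, n(IO3^-) in the aliquot = 1/3 × 7.138 × 10^-4 = 2.379 × 10^-4 mol
[IO3^-] = 2.379 × 10^-4 / 0.02512 = 0.009472 mol/L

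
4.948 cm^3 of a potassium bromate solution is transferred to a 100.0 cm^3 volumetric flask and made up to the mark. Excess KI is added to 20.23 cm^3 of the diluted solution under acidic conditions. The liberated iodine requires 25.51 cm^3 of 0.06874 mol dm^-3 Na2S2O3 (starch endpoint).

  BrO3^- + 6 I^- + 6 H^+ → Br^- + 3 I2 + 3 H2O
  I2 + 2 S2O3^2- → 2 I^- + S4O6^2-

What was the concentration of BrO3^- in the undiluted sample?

n(S2O3^2-) = 0.02551 × 0.06874 = 1.754 × 10^-3 mol
n(I2) = n(S2O3^2-)/2 = 8.768 × 10^-4 mol
From the 1:3 ratio, n(BrO3^-) in the aliquot = 1/3 × 8.768 × 10^-4 = 2.923 × 10^-4 mol
[BrO3^-]_dilute = 2.923 × 10^-4 / 0.02023 = 0.01445 mol/L
[BrO3^-]_original = 0.01445 × 100.0/4.948 = 0.2920 mol/L

0.2920 mol/L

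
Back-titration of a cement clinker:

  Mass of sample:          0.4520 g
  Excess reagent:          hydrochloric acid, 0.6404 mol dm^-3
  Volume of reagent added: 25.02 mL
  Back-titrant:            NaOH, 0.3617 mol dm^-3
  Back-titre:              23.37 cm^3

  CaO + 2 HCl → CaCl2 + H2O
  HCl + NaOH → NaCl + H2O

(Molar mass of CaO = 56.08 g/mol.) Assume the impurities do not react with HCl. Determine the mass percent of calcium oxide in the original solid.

n(HCl) added = 0.02502 × 0.6404 = 0.01602 mol
n(NaOH) used in back-titration = 0.02337 × 0.3617 = 8.453 × 10^-3 mol
n(HCl) left over = 8.453 × 10^-3 mol (1:1 ratio)
n(HCl) consumed by analyte = 0.01602 − 8.453 × 10^-3 = 7.570 × 10^-3 mol
From the 1:2 ratio, n(CaO) = 1/2 × 7.570 × 10^-3 = 3.785 × 10^-3 mol
mass of CaO = 3.785 × 10^-3 × 56.08 = 0.2123 g
% CaO = 0.2123 / 0.4520 × 100 = 46.96 %

46.96 %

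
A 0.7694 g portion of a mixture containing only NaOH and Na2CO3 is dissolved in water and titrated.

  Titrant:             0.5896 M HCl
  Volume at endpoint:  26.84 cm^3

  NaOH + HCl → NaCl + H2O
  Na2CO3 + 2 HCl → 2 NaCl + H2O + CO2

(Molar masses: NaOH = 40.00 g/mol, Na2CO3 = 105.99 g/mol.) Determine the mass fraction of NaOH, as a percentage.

n(HCl) = 0.02684 × 0.5896 = 0.01582 mol
Let x = n(NaOH), y = n(Na2CO3).
Titrant: 1x + 2y = 0.01582;  mass: 40.00x + 105.99y = 0.7694
Solving, x = 5.328 × 10^-3 mol, y = 5.248 × 10^-3 mol
mass of NaOH = 5.328 × 10^-3 × 40.00 = 0.2131 g
% NaOH = 0.2131 / 0.7694 × 100 = 27.70 %

27.70 %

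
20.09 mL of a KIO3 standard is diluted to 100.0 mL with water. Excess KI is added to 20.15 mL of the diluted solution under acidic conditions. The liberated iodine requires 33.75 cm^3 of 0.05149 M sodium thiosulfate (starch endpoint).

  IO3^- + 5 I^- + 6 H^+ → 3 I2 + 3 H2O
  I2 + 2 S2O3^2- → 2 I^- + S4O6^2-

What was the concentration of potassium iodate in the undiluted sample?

n(S2O3^2-) = 0.03375 × 0.05149 = 1.738 × 10^-3 mol
n(I2) = n(S2O3^2-)/2 = 8.689 × 10^-4 mol
From the 1:3 ratio, n(IO3^-) in the aliquot = 1/3 × 8.689 × 10^-4 = 2.896 × 10^-4 mol
[IO3^-]_dilute = 2.896 × 10^-4 / 0.02015 = 0.01437 mol/L
[IO3^-]_original = 0.01437 × 100.0/20.09 = 0.07155 mol/L

0.07155 M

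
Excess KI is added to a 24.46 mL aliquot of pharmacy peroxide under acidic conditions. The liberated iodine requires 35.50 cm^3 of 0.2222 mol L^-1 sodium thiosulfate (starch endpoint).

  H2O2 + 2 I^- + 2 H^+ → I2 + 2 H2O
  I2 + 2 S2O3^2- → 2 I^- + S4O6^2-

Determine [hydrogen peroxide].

0.1612 mol/L

n(S2O3^2-) = 0.03550 × 0.2222 = 7.888 × 10^-3 mol
n(I2) = n(S2O3^2-)/2 = 3.944 × 10^-3 mol
n(H2O2) in the aliquot = 3.944 × 10^-3 mol (1:1 ratio)
[H2O2] = 3.944 × 10^-3 / 0.02446 = 0.1612 mol/L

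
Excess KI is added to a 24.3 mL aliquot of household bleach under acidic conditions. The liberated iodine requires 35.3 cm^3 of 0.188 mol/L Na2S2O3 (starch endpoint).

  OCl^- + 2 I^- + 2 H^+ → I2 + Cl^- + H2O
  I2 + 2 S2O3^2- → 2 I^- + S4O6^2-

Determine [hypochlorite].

0.137 mol/L

n(S2O3^2-) = 0.0353 × 0.188 = 6.64 × 10^-3 mol
n(I2) = n(S2O3^2-)/2 = 3.32 × 10^-3 mol
n(OCl^-) in the aliquot = 3.32 × 10^-3 mol (1:1 ratio)
[OCl^-] = 3.32 × 10^-3 / 0.0243 = 0.137 mol/L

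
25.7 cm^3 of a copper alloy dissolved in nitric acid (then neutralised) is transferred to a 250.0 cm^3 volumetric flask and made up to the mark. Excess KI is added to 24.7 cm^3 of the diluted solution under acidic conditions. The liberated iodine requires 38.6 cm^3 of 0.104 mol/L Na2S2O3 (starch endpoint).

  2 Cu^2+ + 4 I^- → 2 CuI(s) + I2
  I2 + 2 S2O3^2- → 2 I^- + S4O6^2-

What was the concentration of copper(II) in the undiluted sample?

1.58 mol/L

n(S2O3^2-) = 0.0386 × 0.104 = 4.01 × 10^-3 mol
n(I2) = n(S2O3^2-)/2 = 2.01 × 10^-3 mol
From the 2:1 ratio, n(Cu2+) in the aliquot = 2/1 × 2.01 × 10^-3 = 4.01 × 10^-3 mol
[Cu2+]_dilute = 4.01 × 10^-3 / 0.0247 = 0.163 mol/L
[Cu2+]_original = 0.163 × 250.0/25.7 = 1.58 mol/L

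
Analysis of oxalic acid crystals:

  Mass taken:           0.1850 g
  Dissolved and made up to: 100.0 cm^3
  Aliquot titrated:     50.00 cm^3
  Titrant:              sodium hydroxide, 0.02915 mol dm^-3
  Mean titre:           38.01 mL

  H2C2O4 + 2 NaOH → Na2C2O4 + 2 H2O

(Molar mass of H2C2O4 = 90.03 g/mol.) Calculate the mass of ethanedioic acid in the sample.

0.09975 g

n(NaOH) per titration = 0.03801 × 0.02915 = 1.108 × 10^-3 mol
From the 1:2 ratio, n(H2C2O4) in each aliquot = 1/2 × 1.108 × 10^-3 = 5.540 × 10^-4 mol
n(H2C2O4) in the whole flask = 5.540 × 10^-4 × 100.0/50.00 = 1.108 × 10^-3 mol
mass of H2C2O4 = 1.108 × 10^-3 × 90.03 = 0.09975 g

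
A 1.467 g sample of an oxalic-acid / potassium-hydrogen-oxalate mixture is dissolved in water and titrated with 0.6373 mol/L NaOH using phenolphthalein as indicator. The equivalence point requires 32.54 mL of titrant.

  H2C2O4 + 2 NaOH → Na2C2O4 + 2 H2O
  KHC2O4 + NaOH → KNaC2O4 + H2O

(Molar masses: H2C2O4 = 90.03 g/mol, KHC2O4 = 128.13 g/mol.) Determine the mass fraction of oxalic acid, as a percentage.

n(NaOH) = 0.03254 × 0.6373 = 0.02074 mol
Let x = n(H2C2O4), y = n(KHC2O4).
Titrant: 2x + 1y = 0.02074;  mass: 90.03x + 128.13y = 1.467
Solving, x = 7.160 × 10^-3 mol, y = 6.419 × 10^-3 mol
mass of H2C2O4 = 7.160 × 10^-3 × 90.03 = 0.6446 g
% H2C2O4 = 0.6446 / 1.467 × 100 = 43.94 %

43.94 %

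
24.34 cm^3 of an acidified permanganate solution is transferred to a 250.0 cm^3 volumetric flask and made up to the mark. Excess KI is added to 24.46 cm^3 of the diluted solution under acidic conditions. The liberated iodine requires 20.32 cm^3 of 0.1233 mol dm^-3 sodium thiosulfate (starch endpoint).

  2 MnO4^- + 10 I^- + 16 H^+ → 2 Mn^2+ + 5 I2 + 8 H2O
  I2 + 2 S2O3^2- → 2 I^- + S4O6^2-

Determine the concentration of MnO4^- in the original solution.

n(S2O3^2-) = 0.02032 × 0.1233 = 2.505 × 10^-3 mol
n(I2) = n(S2O3^2-)/2 = 1.253 × 10^-3 mol
From the 2:5 ratio, n(MnO4^-) in the aliquot = 2/5 × 1.253 × 10^-3 = 5.011 × 10^-4 mol
[MnO4^-]_dilute = 5.011 × 10^-4 / 0.02446 = 0.02049 mol/L
[MnO4^-]_original = 0.02049 × 250.0/24.34 = 0.2104 mol/L

0.2104 mol/L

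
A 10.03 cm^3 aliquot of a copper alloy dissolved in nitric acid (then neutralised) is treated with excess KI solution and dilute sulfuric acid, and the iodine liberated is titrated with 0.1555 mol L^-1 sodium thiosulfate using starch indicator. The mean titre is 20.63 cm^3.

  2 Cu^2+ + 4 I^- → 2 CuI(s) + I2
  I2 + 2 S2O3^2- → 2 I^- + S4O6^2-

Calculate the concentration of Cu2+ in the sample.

n(S2O3^2-) = 0.02063 × 0.1555 = 3.208 × 10^-3 mol
n(I2) = n(S2O3^2-)/2 = 1.604 × 10^-3 mol
From the 2:1 ratio, n(Cu2+) in the aliquot = 2/1 × 1.604 × 10^-3 = 3.208 × 10^-3 mol
[Cu2+] = 3.208 × 10^-3 / 0.01003 = 0.3198 mol/L

0.3198 mol/L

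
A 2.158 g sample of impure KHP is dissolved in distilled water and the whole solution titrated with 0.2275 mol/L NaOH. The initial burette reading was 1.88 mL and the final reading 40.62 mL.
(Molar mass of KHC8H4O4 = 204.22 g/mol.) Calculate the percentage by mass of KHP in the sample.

83.40 %

KHC8H4O4 + NaOH → KNaC8H4O4 + H2O
n(NaOH) = 0.03874 L × 0.2275 mol/L = 8.813 × 10^-3 mol
n(KHC8H4O4) = 8.813 × 10^-3 mol (1:1 ratio)
mass of KHC8H4O4 = 8.813 × 10^-3 × 204.22 g/mol = 1.800 g
% KHC8H4O4 = 1.800 / 2.158 × 100 = 83.40 %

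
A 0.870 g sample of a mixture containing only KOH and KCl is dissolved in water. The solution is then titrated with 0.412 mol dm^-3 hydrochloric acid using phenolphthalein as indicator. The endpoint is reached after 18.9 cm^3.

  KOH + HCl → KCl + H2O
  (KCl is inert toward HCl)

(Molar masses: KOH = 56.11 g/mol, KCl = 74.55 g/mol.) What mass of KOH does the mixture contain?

n(HCl) = 0.0189 × 0.412 = 7.79 × 10^-3 mol
Let x = n(KOH), y = n(KCl).
Titrant: 1x = 7.79 × 10^-3;  mass: 56.11x + 74.55y = 0.870
Solving, x = 7.79 × 10^-3 mol, y = 5.81 × 10^-3 mol
mass of KOH = 7.79 × 10^-3 × 56.11 = 0.437 g

0.437 g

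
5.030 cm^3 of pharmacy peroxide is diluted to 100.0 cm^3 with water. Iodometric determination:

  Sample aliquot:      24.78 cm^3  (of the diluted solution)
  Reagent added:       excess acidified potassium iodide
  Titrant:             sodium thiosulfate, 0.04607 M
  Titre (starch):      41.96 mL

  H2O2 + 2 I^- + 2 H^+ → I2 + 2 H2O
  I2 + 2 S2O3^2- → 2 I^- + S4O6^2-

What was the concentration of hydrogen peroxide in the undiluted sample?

n(S2O3^2-) = 0.04196 × 0.04607 = 1.933 × 10^-3 mol
n(I2) = n(S2O3^2-)/2 = 9.665 × 10^-4 mol
n(H2O2) in the aliquot = 9.665 × 10^-4 mol (1:1 ratio)
[H2O2]_dilute = 9.665 × 10^-4 / 0.02478 = 0.03901 mol/L
[H2O2]_original = 0.03901 × 100.0/5.030 = 0.7755 mol/L

0.7755 M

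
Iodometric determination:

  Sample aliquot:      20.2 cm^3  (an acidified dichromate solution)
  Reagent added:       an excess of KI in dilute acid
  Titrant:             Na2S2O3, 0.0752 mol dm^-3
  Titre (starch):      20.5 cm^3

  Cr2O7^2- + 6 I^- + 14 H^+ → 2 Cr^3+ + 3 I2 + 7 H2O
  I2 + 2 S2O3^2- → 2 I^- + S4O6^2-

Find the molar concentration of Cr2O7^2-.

0.0127 mol/L

n(S2O3^2-) = 0.0205 × 0.0752 = 1.54 × 10^-3 mol
n(I2) = n(S2O3^2-)/2 = 7.71 × 10^-4 mol
From the 1:3 ratio, n(Cr2O7^2-) in the aliquot = 1/3 × 7.71 × 10^-4 = 2.57 × 10^-4 mol
[Cr2O7^2-] = 2.57 × 10^-4 / 0.0202 = 0.0127 mol/L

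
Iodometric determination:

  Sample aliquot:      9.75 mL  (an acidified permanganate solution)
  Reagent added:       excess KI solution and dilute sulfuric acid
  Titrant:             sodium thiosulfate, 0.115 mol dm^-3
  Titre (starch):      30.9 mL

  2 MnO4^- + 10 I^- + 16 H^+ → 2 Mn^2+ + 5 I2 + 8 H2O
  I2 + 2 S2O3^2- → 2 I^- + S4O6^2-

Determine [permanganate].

0.0729 mol/L

n(S2O3^2-) = 0.0309 × 0.115 = 3.55 × 10^-3 mol
n(I2) = n(S2O3^2-)/2 = 1.78 × 10^-3 mol
From the 2:5 ratio, n(MnO4^-) in the aliquot = 2/5 × 1.78 × 10^-3 = 7.11 × 10^-4 mol
[MnO4^-] = 7.11 × 10^-4 / 0.00975 = 0.0729 mol/L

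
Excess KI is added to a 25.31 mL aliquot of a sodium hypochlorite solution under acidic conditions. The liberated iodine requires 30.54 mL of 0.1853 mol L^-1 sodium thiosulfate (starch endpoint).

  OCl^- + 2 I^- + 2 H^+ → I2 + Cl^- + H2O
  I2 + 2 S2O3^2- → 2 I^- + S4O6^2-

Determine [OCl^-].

n(S2O3^2-) = 0.03054 × 0.1853 = 5.659 × 10^-3 mol
n(I2) = n(S2O3^2-)/2 = 2.830 × 10^-3 mol
n(OCl^-) in the aliquot = 2.830 × 10^-3 mol (1:1 ratio)
[OCl^-] = 2.830 × 10^-3 / 0.02531 = 0.1118 mol/L

0.1118 mol/L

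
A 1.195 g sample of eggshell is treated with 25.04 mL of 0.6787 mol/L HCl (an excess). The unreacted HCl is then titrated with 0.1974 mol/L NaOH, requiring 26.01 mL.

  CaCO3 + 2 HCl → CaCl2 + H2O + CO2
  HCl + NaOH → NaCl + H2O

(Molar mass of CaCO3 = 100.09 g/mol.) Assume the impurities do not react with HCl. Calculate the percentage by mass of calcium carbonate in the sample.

n(HCl) added = 0.02504 × 0.6787 = 0.01699 mol
n(NaOH) used in back-titration = 0.02601 × 0.1974 = 5.134 × 10^-3 mol
n(HCl) left over = 5.134 × 10^-3 mol (1:1 ratio)
n(HCl) consumed by analyte = 0.01699 − 5.134 × 10^-3 = 0.01186 mol
From the 1:2 ratio, n(CaCO3) = 1/2 × 0.01186 = 5.930 × 10^-3 mol
mass of CaCO3 = 5.930 × 10^-3 × 100.09 = 0.5935 g
% CaCO3 = 0.5935 / 1.195 × 100 = 49.67 %

49.67 %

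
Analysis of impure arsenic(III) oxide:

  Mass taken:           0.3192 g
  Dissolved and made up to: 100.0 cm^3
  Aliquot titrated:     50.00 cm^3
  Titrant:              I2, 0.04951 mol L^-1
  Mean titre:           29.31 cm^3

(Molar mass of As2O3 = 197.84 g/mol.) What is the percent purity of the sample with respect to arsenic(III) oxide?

89.94 %

As2O3 + 2 I2 + 2 H2O → As2O5 + 4 HI
n(I2) per titration = 0.02931 × 0.04951 = 1.451 × 10^-3 mol
From the 1:2 ratio, n(As2O3) in each aliquot = 1/2 × 1.451 × 10^-3 = 7.256 × 10^-4 mol
n(As2O3) in the whole flask = 7.256 × 10^-4 × 100.0/50.00 = 1.451 × 10^-3 mol
mass of As2O3 = 1.451 × 10^-3 × 197.84 = 0.2871 g
% As2O3 = 0.2871 / 0.3192 × 100 = 89.94 %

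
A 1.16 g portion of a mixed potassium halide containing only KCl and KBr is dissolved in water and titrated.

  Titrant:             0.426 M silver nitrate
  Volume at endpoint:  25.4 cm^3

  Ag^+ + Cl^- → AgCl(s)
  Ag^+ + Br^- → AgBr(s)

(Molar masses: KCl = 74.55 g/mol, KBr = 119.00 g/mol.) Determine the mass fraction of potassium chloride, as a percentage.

18.5 %

n(AgNO3) = 0.0254 × 0.426 = 0.0108 mol
Let x = n(KCl), y = n(KBr).
Titrant: 1x + 1y = 0.0108;  mass: 74.55x + 119.00y = 1.16
Solving, x = 2.87 × 10^-3 mol, y = 7.95 × 10^-3 mol
mass of KCl = 2.87 × 10^-3 × 74.55 = 0.214 g
% KCl = 0.214 / 1.16 × 100 = 18.5 %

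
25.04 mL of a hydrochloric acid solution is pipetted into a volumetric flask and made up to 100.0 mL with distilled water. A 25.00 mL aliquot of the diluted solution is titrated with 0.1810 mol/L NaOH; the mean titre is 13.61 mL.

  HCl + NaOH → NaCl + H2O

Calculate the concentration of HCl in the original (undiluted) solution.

n(NaOH) = 0.01361 × 0.1810 = 2.463 × 10^-3 mol
n(HCl) in the aliquot = 2.463 × 10^-3 mol (1:1 ratio)
[HCl]_dilute = 2.463 × 10^-3 / 0.02500 = 0.09854 mol/L
Dilution factor = 100.0 / 25.04 = 3.994
[HCl]_stock = 0.09854 × 3.994 = 0.3935 mol/L

0.3935 mol/L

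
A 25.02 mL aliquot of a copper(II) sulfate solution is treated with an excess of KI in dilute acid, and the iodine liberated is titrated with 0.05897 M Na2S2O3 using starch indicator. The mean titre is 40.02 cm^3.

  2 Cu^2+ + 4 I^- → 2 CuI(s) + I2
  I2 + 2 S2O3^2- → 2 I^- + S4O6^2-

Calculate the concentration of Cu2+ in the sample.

n(S2O3^2-) = 0.04002 × 0.05897 = 2.360 × 10^-3 mol
n(I2) = n(S2O3^2-)/2 = 1.180 × 10^-3 mol
From the 2:1 ratio, n(Cu2+) in the aliquot = 2/1 × 1.180 × 10^-3 = 2.360 × 10^-3 mol
[Cu2+] = 2.360 × 10^-3 / 0.02502 = 0.09432 mol/L

0.09432 M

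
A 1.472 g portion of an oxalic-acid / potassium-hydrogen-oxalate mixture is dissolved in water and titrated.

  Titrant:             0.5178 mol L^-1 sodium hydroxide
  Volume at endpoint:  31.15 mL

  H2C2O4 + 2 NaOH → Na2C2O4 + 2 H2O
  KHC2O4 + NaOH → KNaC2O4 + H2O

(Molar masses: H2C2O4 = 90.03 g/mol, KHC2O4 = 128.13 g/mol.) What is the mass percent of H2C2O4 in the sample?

21.88 %

n(NaOH) = 0.03115 × 0.5178 = 0.01613 mol
Let x = n(H2C2O4), y = n(KHC2O4).
Titrant: 2x + 1y = 0.01613;  mass: 90.03x + 128.13y = 1.472
Solving, x = 3.577 × 10^-3 mol, y = 8.975 × 10^-3 mol
mass of H2C2O4 = 3.577 × 10^-3 × 90.03 = 0.3221 g
% H2C2O4 = 0.3221 / 1.472 × 100 = 21.88 %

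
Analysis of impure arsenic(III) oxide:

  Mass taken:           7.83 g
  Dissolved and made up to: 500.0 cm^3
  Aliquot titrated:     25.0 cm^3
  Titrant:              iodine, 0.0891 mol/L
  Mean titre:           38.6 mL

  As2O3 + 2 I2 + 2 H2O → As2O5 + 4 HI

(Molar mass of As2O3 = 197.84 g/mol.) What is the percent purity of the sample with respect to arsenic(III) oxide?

n(I2) per titration = 0.0386 × 0.0891 = 3.44 × 10^-3 mol
From the 1:2 ratio, n(As2O3) in each aliquot = 1/2 × 3.44 × 10^-3 = 1.72 × 10^-3 mol
n(As2O3) in the whole flask = 1.72 × 10^-3 × 500.0/25.0 = 0.0344 mol
mass of As2O3 = 0.0344 × 197.84 = 6.80 g
% As2O3 = 6.80 / 7.83 × 100 = 86.9 %

86.9 %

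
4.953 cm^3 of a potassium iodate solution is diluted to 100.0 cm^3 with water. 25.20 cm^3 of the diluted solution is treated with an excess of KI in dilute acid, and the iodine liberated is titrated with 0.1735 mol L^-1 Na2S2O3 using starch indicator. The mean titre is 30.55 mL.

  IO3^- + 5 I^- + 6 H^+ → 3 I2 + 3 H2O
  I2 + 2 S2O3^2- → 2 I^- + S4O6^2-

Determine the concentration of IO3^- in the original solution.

0.7078 mol/L

n(S2O3^2-) = 0.03055 × 0.1735 = 5.300 × 10^-3 mol
n(I2) = n(S2O3^2-)/2 = 2.650 × 10^-3 mol
From the 1:3 ratio, n(IO3^-) in the aliquot = 1/3 × 2.650 × 10^-3 = 8.834 × 10^-4 mol
[IO3^-]_dilute = 8.834 × 10^-4 / 0.02520 = 0.03506 mol/L
[IO3^-]_original = 0.03506 × 100.0/4.953 = 0.7078 mol/L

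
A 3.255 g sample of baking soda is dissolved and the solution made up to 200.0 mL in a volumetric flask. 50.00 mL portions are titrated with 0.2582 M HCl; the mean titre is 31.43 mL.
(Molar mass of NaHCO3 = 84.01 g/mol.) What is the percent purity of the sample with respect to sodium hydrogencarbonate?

83.78 %

NaHCO3 + HCl → NaCl + H2O + CO2
n(HCl) per titration = 0.03143 × 0.2582 = 8.115 × 10^-3 mol
n(NaHCO3) in each aliquot = 8.115 × 10^-3 mol (1:1 ratio)
n(NaHCO3) in the whole flask = 8.115 × 10^-3 × 200.0/50.00 = 0.03246 mol
mass of NaHCO3 = 0.03246 × 84.01 = 2.727 g
% NaHCO3 = 2.727 / 3.255 × 100 = 83.78 %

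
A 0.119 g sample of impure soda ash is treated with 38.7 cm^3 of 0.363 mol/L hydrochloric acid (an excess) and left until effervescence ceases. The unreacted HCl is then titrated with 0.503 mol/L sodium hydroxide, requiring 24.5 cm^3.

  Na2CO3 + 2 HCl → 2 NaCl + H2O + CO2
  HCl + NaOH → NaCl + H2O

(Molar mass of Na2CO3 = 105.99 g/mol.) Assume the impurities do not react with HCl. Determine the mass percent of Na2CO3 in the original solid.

76.8 %

n(HCl) added = 0.0387 × 0.363 = 0.0140 mol
n(NaOH) used in back-titration = 0.0245 × 0.503 = 0.0123 mol
n(HCl) left over = 0.0123 mol (1:1 ratio)
n(HCl) consumed by analyte = 0.0140 − 0.0123 = 1.72 × 10^-3 mol
From the 1:2 ratio, n(Na2CO3) = 1/2 × 1.72 × 10^-3 = 8.62 × 10^-4 mol
mass of Na2CO3 = 8.62 × 10^-4 × 105.99 = 0.0914 g
% Na2CO3 = 0.0914 / 0.119 × 100 = 76.8 %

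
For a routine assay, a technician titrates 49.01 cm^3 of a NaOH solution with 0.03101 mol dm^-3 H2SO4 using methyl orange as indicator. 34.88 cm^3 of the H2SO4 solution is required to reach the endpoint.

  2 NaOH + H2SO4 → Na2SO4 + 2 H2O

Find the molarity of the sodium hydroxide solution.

n(H2SO4) = 0.03488 L × 0.03101 mol/L = 1.082 × 10^-3 mol
From the 2:1 mole ratio, n(NaOH) = 2/1 × 1.082 × 10^-3 = 2.163 × 10^-3 mol
[NaOH] = 2.163 × 10^-3 mol / 0.04901 L = 0.04414 mol/L

0.04414 mol/L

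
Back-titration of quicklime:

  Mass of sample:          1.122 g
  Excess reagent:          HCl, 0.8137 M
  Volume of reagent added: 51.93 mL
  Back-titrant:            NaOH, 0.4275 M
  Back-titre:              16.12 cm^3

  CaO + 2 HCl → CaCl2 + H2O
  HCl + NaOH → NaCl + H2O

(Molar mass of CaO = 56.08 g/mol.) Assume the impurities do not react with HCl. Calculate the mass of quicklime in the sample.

0.9916 g

n(HCl) added = 0.05193 × 0.8137 = 0.04226 mol
n(NaOH) used in back-titration = 0.01612 × 0.4275 = 6.891 × 10^-3 mol
n(HCl) left over = 6.891 × 10^-3 mol (1:1 ratio)
n(HCl) consumed by analyte = 0.04226 − 6.891 × 10^-3 = 0.03536 mol
From the 1:2 ratio, n(CaO) = 1/2 × 0.03536 = 0.01768 mol
mass of CaO = 0.01768 × 56.08 = 0.9916 g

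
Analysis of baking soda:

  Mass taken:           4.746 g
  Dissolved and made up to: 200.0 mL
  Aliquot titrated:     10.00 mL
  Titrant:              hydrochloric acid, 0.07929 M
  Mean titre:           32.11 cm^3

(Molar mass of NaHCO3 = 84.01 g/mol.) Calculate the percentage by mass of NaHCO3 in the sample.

NaHCO3 + HCl → NaCl + H2O + CO2
n(HCl) per titration = 0.03211 × 0.07929 = 2.546 × 10^-3 mol
n(NaHCO3) in each aliquot = 2.546 × 10^-3 mol (1:1 ratio)
n(NaHCO3) in the whole flask = 2.546 × 10^-3 × 200.0/10.00 = 0.05092 mol
mass of NaHCO3 = 0.05092 × 84.01 = 4.278 g
% NaHCO3 = 4.278 / 4.746 × 100 = 90.13 %

90.13 %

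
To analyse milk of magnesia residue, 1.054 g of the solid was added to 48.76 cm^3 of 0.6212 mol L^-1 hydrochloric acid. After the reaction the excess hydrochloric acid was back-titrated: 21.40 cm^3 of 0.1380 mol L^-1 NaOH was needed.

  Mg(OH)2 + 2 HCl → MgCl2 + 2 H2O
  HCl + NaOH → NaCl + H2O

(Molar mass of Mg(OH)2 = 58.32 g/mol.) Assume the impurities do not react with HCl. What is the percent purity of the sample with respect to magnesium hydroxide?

n(HCl) added = 0.04876 × 0.6212 = 0.03029 mol
n(NaOH) used in back-titration = 0.02140 × 0.1380 = 2.953 × 10^-3 mol
n(HCl) left over = 2.953 × 10^-3 mol (1:1 ratio)
n(HCl) consumed by analyte = 0.03029 − 2.953 × 10^-3 = 0.02734 mol
From the 1:2 ratio, n(Mg(OH)2) = 1/2 × 0.02734 = 0.01367 mol
mass of Mg(OH)2 = 0.01367 × 58.32 = 0.7971 g
% Mg(OH)2 = 0.7971 / 1.054 × 100 = 75.63 %

75.63 %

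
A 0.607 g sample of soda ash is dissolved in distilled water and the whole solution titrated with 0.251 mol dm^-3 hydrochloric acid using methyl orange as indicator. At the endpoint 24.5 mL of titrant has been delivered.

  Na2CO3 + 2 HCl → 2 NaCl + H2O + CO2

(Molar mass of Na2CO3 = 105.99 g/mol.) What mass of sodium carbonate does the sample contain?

0.326 g

n(HCl) = 0.0245 L × 0.251 mol/L = 6.15 × 10^-3 mol
From the 1:2 ratio, n(Na2CO3) = 1/2 × 6.15 × 10^-3 = 3.07 × 10^-3 mol
mass of Na2CO3 = 3.07 × 10^-3 × 105.99 g/mol = 0.326 g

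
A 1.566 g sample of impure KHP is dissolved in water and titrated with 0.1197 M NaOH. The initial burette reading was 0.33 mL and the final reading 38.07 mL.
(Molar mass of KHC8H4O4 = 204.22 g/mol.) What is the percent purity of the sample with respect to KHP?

KHC8H4O4 + NaOH → KNaC8H4O4 + H2O
n(NaOH) = 0.03774 L × 0.1197 mol/L = 4.517 × 10^-3 mol
n(KHC8H4O4) = 4.517 × 10^-3 mol (1:1 ratio)
mass of KHC8H4O4 = 4.517 × 10^-3 × 204.22 g/mol = 0.9226 g
% KHC8H4O4 = 0.9226 / 1.566 × 100 = 58.91 %

58.91 %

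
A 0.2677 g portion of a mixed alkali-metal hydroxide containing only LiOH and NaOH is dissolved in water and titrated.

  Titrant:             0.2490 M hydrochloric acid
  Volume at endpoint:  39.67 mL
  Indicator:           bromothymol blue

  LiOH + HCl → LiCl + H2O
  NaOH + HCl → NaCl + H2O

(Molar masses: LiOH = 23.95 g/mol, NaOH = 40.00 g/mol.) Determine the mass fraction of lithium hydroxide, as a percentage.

n(HCl) = 0.03967 × 0.2490 = 9.878 × 10^-3 mol
Let x = n(LiOH), y = n(NaOH).
Titrant: 1x + 1y = 9.878 × 10^-3;  mass: 23.95x + 40.00y = 0.2677
Solving, x = 7.939 × 10^-3 mol, y = 1.939 × 10^-3 mol
mass of LiOH = 7.939 × 10^-3 × 23.95 = 0.1901 g
% LiOH = 0.1901 / 0.2677 × 100 = 71.02 %

71.02 %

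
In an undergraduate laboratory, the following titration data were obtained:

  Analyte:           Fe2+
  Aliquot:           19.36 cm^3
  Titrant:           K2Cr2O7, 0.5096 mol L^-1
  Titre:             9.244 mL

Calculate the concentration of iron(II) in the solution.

Cr2O7^2- + 6 Fe^2+ + 14 H^+ → 2 Cr^3+ + 6 Fe^3+ + 7 H2O
n(K2Cr2O7) = 0.009244 L × 0.5096 mol/L = 4.711 × 10^-3 mol
From the 6:1 mole ratio, n(Fe2+) = 6/1 × 4.711 × 10^-3 = 0.02826 mol
[Fe2+] = 0.02826 mol / 0.01936 L = 1.460 mol/L

1.460 mol/L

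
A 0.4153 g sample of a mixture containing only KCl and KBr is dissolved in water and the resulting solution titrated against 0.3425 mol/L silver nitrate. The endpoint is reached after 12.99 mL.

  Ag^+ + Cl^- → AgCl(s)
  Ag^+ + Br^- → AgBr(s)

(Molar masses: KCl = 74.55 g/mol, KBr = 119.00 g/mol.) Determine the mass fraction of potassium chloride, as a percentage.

46.09 %

n(AgNO3) = 0.01299 × 0.3425 = 4.449 × 10^-3 mol
Let x = n(KCl), y = n(KBr).
Titrant: 1x + 1y = 4.449 × 10^-3;  mass: 74.55x + 119.00y = 0.4153
Solving, x = 2.568 × 10^-3 mol, y = 1.881 × 10^-3 mol
mass of KCl = 2.568 × 10^-3 × 74.55 = 0.1914 g
% KCl = 0.1914 / 0.4153 × 100 = 46.09 %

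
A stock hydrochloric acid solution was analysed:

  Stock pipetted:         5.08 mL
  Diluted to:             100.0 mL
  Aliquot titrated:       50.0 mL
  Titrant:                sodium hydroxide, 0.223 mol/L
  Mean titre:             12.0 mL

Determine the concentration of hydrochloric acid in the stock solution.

1.05 mol/L

HCl + NaOH → NaCl + H2O
n(NaOH) = 0.0120 × 0.223 = 2.68 × 10^-3 mol
n(HCl) in the aliquot = 2.68 × 10^-3 mol (1:1 ratio)
[HCl]_dilute = 2.68 × 10^-3 / 0.0500 = 0.0535 mol/L
Dilution factor = 100.0 / 5.08 = 19.69
[HCl]_stock = 0.0535 × 19.69 = 1.05 mol/L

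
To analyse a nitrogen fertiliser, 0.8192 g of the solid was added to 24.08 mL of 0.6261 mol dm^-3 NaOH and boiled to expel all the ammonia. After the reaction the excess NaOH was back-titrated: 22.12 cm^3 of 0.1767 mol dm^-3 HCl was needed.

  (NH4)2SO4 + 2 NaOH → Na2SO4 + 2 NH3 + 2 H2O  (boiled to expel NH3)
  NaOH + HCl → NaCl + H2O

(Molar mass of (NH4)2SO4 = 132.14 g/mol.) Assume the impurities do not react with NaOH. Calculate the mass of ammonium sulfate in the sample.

0.7379 g

n(NaOH) added = 0.02408 × 0.6261 = 0.01508 mol
n(HCl) used in back-titration = 0.02212 × 0.1767 = 3.909 × 10^-3 mol
n(NaOH) left over = 3.909 × 10^-3 mol (1:1 ratio)
n(NaOH) consumed by analyte = 0.01508 − 3.909 × 10^-3 = 0.01117 mol
From the 1:2 ratio, n((NH4)2SO4) = 1/2 × 0.01117 = 5.584 × 10^-3 mol
mass of (NH4)2SO4 = 5.584 × 10^-3 × 132.14 = 0.7379 g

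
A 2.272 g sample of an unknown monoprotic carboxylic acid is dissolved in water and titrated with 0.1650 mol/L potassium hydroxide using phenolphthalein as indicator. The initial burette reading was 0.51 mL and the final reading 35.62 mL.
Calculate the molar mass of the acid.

392.2 g/mol

n(KOH) = 0.03511 L × 0.1650 mol/L = 5.793 × 10^-3 mol
n(HA) = 5.793 × 10^-3 mol (1:1 ratio)
M = m / n = 2.272 g / 5.793 × 10^-3 mol = 392.2 g/mol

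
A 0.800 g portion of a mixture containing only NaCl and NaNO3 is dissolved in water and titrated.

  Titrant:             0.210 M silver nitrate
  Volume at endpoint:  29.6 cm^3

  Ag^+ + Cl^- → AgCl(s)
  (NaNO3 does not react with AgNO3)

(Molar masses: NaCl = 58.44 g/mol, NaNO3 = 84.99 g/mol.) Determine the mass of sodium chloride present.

0.363 g

n(AgNO3) = 0.0296 × 0.210 = 6.22 × 10^-3 mol
Let x = n(NaCl), y = n(NaNO3).
Titrant: 1x = 6.22 × 10^-3;  mass: 58.44x + 84.99y = 0.800
Solving, x = 6.22 × 10^-3 mol, y = 5.14 × 10^-3 mol
mass of NaCl = 6.22 × 10^-3 × 58.44 = 0.363 g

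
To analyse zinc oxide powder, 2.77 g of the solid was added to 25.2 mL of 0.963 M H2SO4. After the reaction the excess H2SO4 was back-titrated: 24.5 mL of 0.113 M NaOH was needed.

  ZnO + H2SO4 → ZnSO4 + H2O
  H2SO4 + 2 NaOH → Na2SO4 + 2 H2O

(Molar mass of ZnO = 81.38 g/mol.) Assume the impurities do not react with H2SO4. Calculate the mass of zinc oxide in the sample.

n(H2SO4) added = 0.0252 × 0.963 = 0.0243 mol
n(NaOH) used in back-titration = 0.0245 × 0.113 = 2.77 × 10^-3 mol
From the 1:2 ratio, n(H2SO4) left over = 1/2 × 2.77 × 10^-3 = 1.38 × 10^-3 mol
n(H2SO4) consumed by analyte = 0.0243 − 1.38 × 10^-3 = 0.0229 mol
n(ZnO) = 0.0229 mol (1:1 ratio)
mass of ZnO = 0.0229 × 81.38 = 1.86 g

1.86 g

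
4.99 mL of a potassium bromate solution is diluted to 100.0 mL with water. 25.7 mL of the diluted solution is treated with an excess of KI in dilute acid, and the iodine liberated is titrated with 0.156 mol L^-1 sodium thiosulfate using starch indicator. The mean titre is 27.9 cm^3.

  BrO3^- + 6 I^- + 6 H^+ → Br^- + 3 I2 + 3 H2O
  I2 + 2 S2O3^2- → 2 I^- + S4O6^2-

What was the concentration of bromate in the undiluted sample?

0.566 mol/L

n(S2O3^2-) = 0.0279 × 0.156 = 4.35 × 10^-3 mol
n(I2) = n(S2O3^2-)/2 = 2.18 × 10^-3 mol
From the 1:3 ratio, n(BrO3^-) in the aliquot = 1/3 × 2.18 × 10^-3 = 7.25 × 10^-4 mol
[BrO3^-]_dilute = 7.25 × 10^-4 / 0.0257 = 0.0282 mol/L
[BrO3^-]_original = 0.0282 × 100.0/4.99 = 0.566 mol/L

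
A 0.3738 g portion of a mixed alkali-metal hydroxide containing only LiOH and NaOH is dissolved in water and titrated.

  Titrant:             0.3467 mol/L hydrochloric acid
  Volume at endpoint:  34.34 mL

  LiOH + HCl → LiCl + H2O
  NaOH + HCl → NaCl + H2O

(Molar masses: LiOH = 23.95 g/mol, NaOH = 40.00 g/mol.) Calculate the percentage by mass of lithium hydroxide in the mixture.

n(HCl) = 0.03434 × 0.3467 = 0.01191 mol
Let x = n(LiOH), y = n(NaOH).
Titrant: 1x + 1y = 0.01191;  mass: 23.95x + 40.00y = 0.3738
Solving, x = 6.382 × 10^-3 mol, y = 5.524 × 10^-3 mol
mass of LiOH = 6.382 × 10^-3 × 23.95 = 0.1528 g
% LiOH = 0.1528 / 0.3738 × 100 = 40.89 %

40.89 %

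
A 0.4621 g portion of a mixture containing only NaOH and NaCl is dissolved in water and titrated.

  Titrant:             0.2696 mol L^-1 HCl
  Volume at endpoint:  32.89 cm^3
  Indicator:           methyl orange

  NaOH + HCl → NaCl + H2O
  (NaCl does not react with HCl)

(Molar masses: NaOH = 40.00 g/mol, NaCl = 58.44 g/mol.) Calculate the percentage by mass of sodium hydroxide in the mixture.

n(HCl) = 0.03289 × 0.2696 = 8.867 × 10^-3 mol
Let x = n(NaOH), y = n(NaCl).
Titrant: 1x = 8.867 × 10^-3;  mass: 40.00x + 58.44y = 0.4621
Solving, x = 8.867 × 10^-3 mol, y = 1.838 × 10^-3 mol
mass of NaOH = 8.867 × 10^-3 × 40.00 = 0.3547 g
% NaOH = 0.3547 / 0.4621 × 100 = 76.76 %

76.76 %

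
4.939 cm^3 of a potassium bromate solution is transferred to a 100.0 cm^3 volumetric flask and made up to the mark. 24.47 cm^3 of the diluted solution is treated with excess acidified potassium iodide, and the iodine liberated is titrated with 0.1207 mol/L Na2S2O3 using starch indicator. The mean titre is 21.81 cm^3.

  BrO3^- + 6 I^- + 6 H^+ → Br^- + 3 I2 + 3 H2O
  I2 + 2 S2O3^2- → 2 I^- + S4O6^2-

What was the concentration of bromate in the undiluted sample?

n(S2O3^2-) = 0.02181 × 0.1207 = 2.632 × 10^-3 mol
n(I2) = n(S2O3^2-)/2 = 1.316 × 10^-3 mol
From the 1:3 ratio, n(BrO3^-) in the aliquot = 1/3 × 1.316 × 10^-3 = 4.387 × 10^-4 mol
[BrO3^-]_dilute = 4.387 × 10^-4 / 0.02447 = 0.01793 mol/L
[BrO3^-]_original = 0.01793 × 100.0/4.939 = 0.3630 mol/L

0.3630 mol/L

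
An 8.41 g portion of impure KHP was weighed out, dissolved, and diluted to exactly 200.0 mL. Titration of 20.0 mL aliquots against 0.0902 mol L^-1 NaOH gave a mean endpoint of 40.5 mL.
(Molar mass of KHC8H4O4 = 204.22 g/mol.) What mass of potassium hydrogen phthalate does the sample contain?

KHC8H4O4 + NaOH → KNaC8H4O4 + H2O
n(NaOH) per titration = 0.0405 × 0.0902 = 3.65 × 10^-3 mol
n(KHC8H4O4) in each aliquot = 3.65 × 10^-3 mol (1:1 ratio)
n(KHC8H4O4) in the whole flask = 3.65 × 10^-3 × 200.0/20.0 = 0.0365 mol
mass of KHC8H4O4 = 0.0365 × 204.22 = 7.46 g

7.46 g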